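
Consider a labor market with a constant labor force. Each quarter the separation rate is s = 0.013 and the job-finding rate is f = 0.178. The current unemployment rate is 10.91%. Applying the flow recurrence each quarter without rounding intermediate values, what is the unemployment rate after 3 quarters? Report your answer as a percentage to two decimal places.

Unemployment rate after three quarters ≈ 8.98%.

With a fixed labor force, u_{t+1} = u_t + s·(1−u_t) − f·u_t = u_t·(1−s−f) + s.
Here 1−s−f = 0.809 and s = 0.013.
u_1 = 0.109100 × 0.809 + 0.013 = 0.101262.
u_2 = 0.101262 × 0.809 + 0.013 = 0.094921.
u_3 = 0.094921 × 0.809 + 0.013 = 0.089791.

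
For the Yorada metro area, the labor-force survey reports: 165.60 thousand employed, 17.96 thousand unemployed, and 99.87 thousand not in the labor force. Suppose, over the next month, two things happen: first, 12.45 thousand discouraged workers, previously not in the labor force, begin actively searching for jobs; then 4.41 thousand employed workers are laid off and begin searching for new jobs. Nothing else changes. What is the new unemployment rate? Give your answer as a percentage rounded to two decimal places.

Initially, labor force = 165.60 + 17.96 = 183.56 thousand, so u = 17.96/183.56 = 9.78%.
After the first change, unemployed and labor force both rise by 12.45 → E = 165.60, U = 30.41, labor force = 196.01 thousand.
After the second change, employed falls and unemployed rises by 4.41; labor force unchanged → E = 161.19, U = 34.82, labor force = 196.01 thousand.
New unemployment rate = 34.82 / 196.01 = 17.76%.

New unemployment rate ≈ 17.76%.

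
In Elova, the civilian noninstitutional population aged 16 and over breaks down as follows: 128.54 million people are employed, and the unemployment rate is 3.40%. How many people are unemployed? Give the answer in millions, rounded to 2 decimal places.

Let U be the number unemployed. The labor force is E + U, and U/(E+U) = 0.0340.
So U = 0.0340 × 128.54 / (1 − 0.0340) = 4.3704 / 0.9660 ≈ 4.52 million.

About 4.52 million are unemployed.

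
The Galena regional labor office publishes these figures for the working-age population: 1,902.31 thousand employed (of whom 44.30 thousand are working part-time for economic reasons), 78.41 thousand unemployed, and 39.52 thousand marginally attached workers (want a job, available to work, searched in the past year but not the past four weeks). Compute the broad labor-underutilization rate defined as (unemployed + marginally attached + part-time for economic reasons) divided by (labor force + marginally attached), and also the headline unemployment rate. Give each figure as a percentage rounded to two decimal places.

Broad underutilization rate ≈ 8.03%; headline unemployment rate ≈ 3.96%.

Labor force = 1,902.31 + 78.41 = 1,980.72 thousand.
Numerator = 78.41 + 39.52 + 44.30 = 162.23 thousand.
Denominator = 1,980.72 + 39.52 = 2,020.24 thousand.
Broad rate = 162.23 / 2,020.24 = 8.03%.
Headline unemployment rate = 78.41 / 1,980.72 = 3.96%.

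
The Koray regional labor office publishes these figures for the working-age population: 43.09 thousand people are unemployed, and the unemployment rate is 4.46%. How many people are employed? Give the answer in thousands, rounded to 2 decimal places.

Labor force = U / u = 43.09 / 0.0446 ≈ 966.14 thousand.
Employed = labor force − unemployed = 966.14 − 43.09 = 923.05 thousand.

About 923.05 thousand are employed.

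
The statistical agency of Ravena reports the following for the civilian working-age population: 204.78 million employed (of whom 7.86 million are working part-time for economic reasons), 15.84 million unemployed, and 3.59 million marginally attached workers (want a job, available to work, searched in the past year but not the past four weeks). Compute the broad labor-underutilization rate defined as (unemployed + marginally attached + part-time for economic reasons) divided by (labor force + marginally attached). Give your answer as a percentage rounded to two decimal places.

Labor force = 204.78 + 15.84 = 220.62 million.
Numerator = 15.84 + 3.59 + 7.86 = 27.29 million.
Denominator = 220.62 + 3.59 = 224.21 million.
Broad rate = 27.29 / 224.21 = 12.17%.

Broad underutilization rate ≈ 12.17%.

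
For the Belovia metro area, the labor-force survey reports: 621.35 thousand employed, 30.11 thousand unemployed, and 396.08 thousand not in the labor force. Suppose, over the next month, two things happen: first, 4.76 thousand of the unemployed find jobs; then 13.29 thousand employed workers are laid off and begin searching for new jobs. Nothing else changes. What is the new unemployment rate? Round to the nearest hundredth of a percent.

Initially, labor force = 621.35 + 30.11 = 651.46 thousand, so u = 30.11/651.46 = 4.62%.
After the first change, unemployed falls and employed rises by 4.76; labor force unchanged → E = 626.11, U = 25.35, labor force = 651.46 thousand.
After the second change, employed falls and unemployed rises by 13.29; labor force unchanged → E = 612.82, U = 38.64, labor force = 651.46 thousand.
New unemployment rate = 38.64 / 651.46 = 5.93%.

New unemployment rate ≈ 5.93%.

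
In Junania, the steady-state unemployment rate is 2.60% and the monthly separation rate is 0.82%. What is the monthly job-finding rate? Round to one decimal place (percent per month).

From u* = s/(s+f): f = s·(1−u)/u.
f = 0.82 × (1 − 0.0260) / 0.0260 = 0.7987 / 0.0260 ≈ 30.7% per month.

Job-finding rate ≈ 30.7% per month.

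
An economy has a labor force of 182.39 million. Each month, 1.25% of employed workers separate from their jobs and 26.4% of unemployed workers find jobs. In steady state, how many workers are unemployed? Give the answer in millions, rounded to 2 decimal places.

About 8.25 million are unemployed in steady state.

Steady-state unemployment rate u* = s/(s+f) = 1.25/(1.25+26.4) = 0.045208.
Unemployed = u* × labor force = 0.045208 × 182.39 ≈ 8.25 million.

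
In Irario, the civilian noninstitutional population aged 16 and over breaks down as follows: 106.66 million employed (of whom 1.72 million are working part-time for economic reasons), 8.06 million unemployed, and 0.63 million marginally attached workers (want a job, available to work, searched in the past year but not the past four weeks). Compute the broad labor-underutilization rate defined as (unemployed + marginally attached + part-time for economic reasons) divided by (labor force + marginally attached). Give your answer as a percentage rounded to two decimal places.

Labor force = 106.66 + 8.06 = 114.72 million.
Numerator = 8.06 + 0.63 + 1.72 = 10.41 million.
Denominator = 114.72 + 0.63 = 115.35 million.
Broad rate = 10.41 / 115.35 = 9.02%.

Broad underutilization rate ≈ 9.02%.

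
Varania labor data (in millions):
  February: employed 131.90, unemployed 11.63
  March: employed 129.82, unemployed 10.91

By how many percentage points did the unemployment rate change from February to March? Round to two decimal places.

The unemployment rate changed by −0.35 percentage points.

February: labor force = 131.90 + 11.63 = 143.53; u = 11.63/143.53 = 8.10%.
March: labor force = 129.82 + 10.91 = 140.73; u = 10.91/140.73 = 7.75%.
Change = 7.75% − 8.10% = −0.35 pp.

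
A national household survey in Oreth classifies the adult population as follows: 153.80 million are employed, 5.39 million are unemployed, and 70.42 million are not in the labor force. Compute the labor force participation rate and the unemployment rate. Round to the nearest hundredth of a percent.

Labor force = employed + unemployed = 153.80 + 5.39 = 159.19 million.
Working-age population = 159.19 + 70.42 = 229.61 million.
Unemployment rate = 5.39 / 159.19 = 3.39%.
Labor force participation rate = 159.19 / 229.61 = 69.33%.

Labor force participation rate ≈ 69.33%; unemployment rate ≈ 3.39%.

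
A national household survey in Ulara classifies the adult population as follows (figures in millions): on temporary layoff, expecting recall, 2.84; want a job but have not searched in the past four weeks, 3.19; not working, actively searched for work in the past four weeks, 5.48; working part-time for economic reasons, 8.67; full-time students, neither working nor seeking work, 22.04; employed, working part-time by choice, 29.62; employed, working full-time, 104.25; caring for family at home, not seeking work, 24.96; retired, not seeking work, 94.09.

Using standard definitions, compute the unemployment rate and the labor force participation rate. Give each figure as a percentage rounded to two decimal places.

Unemployment rate ≈ 5.52%; labor force participation rate ≈ 51.11%.

Employed = 8.67 + 29.62 + 104.25 = 142.54 million (anyone who worked, including part-time for economic reasons, counts as employed).
Unemployed = 2.84 + 5.48 = 8.32 million (jobless and actively searching, or on temporary layoff).
Labor force = 142.54 + 8.32 = 150.86 million.
Not in labor force = 3.19 + 22.04 + 24.96 + 94.09 = 144.28 million (those not working and not actively searching are outside the labor force — including those who want a job but have given up searching).
Civilian working-age population = 150.86 + 144.28 = 295.14 million.
Unemployment rate = 8.32 / 150.86 = 5.52%.
Labor force participation rate = 150.86 / 295.14 = 51.11%.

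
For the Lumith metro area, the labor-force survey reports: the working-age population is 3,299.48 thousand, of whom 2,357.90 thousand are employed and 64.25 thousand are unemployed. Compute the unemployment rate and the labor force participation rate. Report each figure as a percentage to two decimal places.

Unemployment rate ≈ 2.65%; labor force participation rate ≈ 73.41%.

Labor force = employed + unemployed = 2,357.90 + 64.25 = 2,422.15 thousand.
Unemployment rate = 64.25 / 2,422.15 = 2.65%.
Labor force participation rate = 2,422.15 / 3,299.48 = 73.41%.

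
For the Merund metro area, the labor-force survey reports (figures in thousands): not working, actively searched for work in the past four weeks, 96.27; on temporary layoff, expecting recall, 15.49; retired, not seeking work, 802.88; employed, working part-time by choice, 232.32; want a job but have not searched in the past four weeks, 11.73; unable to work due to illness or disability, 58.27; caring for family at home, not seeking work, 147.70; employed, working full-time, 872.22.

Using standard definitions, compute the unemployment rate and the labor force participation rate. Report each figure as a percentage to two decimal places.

Unemployment rate ≈ 9.19%; labor force participation rate ≈ 54.37%.

Employed = 232.32 + 872.22 = 1,104.54 thousand.
Unemployed = 96.27 + 15.49 = 111.76 thousand (jobless and actively searching, or on temporary layoff).
Labor force = 1,104.54 + 111.76 = 1,216.30 thousand.
Not in labor force = 802.88 + 11.73 + 58.27 + 147.70 = 1,020.58 thousand (those not working and not actively searching are outside the labor force — including those who want a job but have given up searching).
Civilian working-age population = 1,216.30 + 1,020.58 = 2,236.88 thousand.
Unemployment rate = 111.76 / 1,216.30 = 9.19%.
Labor force participation rate = 1,216.30 / 2,236.88 = 54.37%.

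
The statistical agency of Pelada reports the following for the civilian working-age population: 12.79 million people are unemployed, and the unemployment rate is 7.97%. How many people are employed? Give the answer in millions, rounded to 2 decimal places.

About 147.69 million are employed.

Labor force = U / u = 12.79 / 0.0797 ≈ 160.48 million.
Employed = labor force − unemployed = 160.48 − 12.79 = 147.69 million.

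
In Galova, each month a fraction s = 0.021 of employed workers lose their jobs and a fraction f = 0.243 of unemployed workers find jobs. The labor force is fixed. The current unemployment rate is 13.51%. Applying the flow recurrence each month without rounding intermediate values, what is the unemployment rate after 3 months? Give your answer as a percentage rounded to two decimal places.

With a fixed labor force, u_{t+1} = u_t + s·(1−u_t) − f·u_t = u_t·(1−s−f) + s.
Here 1−s−f = 0.736 and s = 0.021.
u_1 = 0.135100 × 0.736 + 0.021 = 0.120434.
u_2 = 0.120434 × 0.736 + 0.021 = 0.109639.
u_3 = 0.109639 × 0.736 + 0.021 = 0.101694.

Unemployment rate after three months ≈ 10.17%.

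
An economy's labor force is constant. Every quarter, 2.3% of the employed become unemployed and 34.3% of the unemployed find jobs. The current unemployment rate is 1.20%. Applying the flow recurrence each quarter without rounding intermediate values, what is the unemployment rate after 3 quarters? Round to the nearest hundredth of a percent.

With a fixed labor force, u_{t+1} = u_t + s·(1−u_t) − f·u_t = u_t·(1−s−f) + s.
Here 1−s−f = 0.634 and s = 0.023.
u_1 = 0.012000 × 0.634 + 0.023 = 0.030608.
u_2 = 0.030608 × 0.634 + 0.023 = 0.042405.
u_3 = 0.042405 × 0.634 + 0.023 = 0.049885.

Unemployment rate after three quarters ≈ 4.99%.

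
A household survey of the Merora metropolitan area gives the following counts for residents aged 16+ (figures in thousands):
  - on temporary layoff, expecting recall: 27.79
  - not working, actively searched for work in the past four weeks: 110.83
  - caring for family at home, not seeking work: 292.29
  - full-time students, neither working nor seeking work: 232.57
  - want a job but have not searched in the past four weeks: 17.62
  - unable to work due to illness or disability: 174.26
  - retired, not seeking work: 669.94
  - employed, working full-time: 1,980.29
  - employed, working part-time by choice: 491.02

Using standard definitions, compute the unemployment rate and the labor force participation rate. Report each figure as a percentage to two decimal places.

Unemployment rate ≈ 5.31%; labor force participation rate ≈ 65.30%.

Employed = 1,980.29 + 491.02 = 2,471.31 thousand.
Unemployed = 27.79 + 110.83 = 138.62 thousand (jobless and actively searching, or on temporary layoff).
Labor force = 2,471.31 + 138.62 = 2,609.93 thousand.
Not in labor force = 292.29 + 232.57 + 17.62 + 174.26 + 669.94 = 1,386.68 thousand (those not working and not actively searching are outside the labor force — including those who want a job but have given up searching).
Civilian working-age population = 2,609.93 + 1,386.68 = 3,996.61 thousand.
Unemployment rate = 138.62 / 2,609.93 = 5.31%.
Labor force participation rate = 2,609.93 / 3,996.61 = 65.30%.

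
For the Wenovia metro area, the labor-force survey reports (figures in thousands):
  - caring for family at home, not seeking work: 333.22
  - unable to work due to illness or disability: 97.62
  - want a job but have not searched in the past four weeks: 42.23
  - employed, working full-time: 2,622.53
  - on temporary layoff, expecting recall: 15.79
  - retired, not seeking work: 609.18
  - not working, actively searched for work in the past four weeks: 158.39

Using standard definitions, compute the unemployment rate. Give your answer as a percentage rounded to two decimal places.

Employed = 2,622.53 thousand.
Unemployed = 15.79 + 158.39 = 174.18 thousand (jobless and actively searching, or on temporary layoff).
Labor force = 2,622.53 + 174.18 = 2,796.71 thousand.
Unemployment rate = 174.18 / 2,796.71 = 6.23%.

Unemployment rate ≈ 6.23%.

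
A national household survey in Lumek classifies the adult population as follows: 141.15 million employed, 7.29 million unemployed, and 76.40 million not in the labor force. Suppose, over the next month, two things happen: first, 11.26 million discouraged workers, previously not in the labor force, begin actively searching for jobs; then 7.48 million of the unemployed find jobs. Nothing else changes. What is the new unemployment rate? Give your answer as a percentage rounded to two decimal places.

New unemployment rate ≈ 6.93%.

Initially, labor force = 141.15 + 7.29 = 148.44 million, so u = 7.29/148.44 = 4.91%.
After the first change, unemployed and labor force both rise by 11.26 → E = 141.15, U = 18.55, labor force = 159.70 million.
After the second change, unemployed falls and employed rises by 7.48; labor force unchanged → E = 148.63, U = 11.07, labor force = 159.70 million.
New unemployment rate = 11.07 / 159.70 = 6.93%.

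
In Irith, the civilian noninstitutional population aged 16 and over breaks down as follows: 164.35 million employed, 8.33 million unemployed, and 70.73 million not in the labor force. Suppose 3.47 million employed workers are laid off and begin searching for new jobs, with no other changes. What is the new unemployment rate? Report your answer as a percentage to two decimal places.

New unemployment rate ≈ 6.83%.

Initially, labor force = 164.35 + 8.33 = 172.68 million, so u = 8.33/172.68 = 4.82%.
After the change, employed falls and unemployed rises by 3.47; labor force unchanged → E = 160.88, U = 11.80, labor force = 172.68 million.
New unemployment rate = 11.80 / 172.68 = 6.83%.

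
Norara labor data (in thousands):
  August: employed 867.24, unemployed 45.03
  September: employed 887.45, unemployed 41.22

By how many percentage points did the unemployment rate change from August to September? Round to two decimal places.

The unemployment rate changed by −0.50 percentage points.

August: labor force = 867.24 + 45.03 = 912.27; u = 45.03/912.27 = 4.94%.
September: labor force = 887.45 + 41.22 = 928.67; u = 41.22/928.67 = 4.44%.
Change = 4.44% − 4.94% = −0.50 pp.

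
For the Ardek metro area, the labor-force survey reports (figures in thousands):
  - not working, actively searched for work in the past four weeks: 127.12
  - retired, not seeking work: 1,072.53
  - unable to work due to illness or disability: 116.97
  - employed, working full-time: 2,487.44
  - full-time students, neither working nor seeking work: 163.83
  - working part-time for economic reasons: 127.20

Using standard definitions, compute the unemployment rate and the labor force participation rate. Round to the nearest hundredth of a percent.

Unemployment rate ≈ 4.64%; labor force participation rate ≈ 66.95%.

Employed = 2,487.44 + 127.20 = 2,614.64 thousand (anyone who worked, including part-time for economic reasons, counts as employed).
Unemployed = 127.12 thousand.
Labor force = 2,614.64 + 127.12 = 2,741.76 thousand.
Not in labor force = 1,072.53 + 116.97 + 163.83 = 1,353.33 thousand (those not working and not actively searching are outside the labor force).
Civilian working-age population = 2,741.76 + 1,353.33 = 4,095.09 thousand.
Unemployment rate = 127.12 / 2,741.76 = 4.64%.
Labor force participation rate = 2,741.76 / 4,095.09 = 66.95%.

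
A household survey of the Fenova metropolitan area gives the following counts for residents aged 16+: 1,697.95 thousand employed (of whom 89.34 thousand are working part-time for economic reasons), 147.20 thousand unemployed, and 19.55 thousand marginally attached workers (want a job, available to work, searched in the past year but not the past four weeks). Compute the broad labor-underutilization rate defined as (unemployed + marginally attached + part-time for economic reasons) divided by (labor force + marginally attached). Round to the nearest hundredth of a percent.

Broad underutilization rate ≈ 13.73%.

Labor force = 1,697.95 + 147.20 = 1,845.15 thousand.
Numerator = 147.20 + 19.55 + 89.34 = 256.09 thousand.
Denominator = 1,845.15 + 19.55 = 1,864.70 thousand.
Broad rate = 256.09 / 1,864.70 = 13.73%.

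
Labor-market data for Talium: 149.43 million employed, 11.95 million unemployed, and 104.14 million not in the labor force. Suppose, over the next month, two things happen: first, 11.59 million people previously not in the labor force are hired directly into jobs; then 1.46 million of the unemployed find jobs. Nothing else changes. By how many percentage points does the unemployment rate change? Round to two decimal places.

The unemployment rate changes by −1.34 percentage points.

Initially, labor force = 149.43 + 11.95 = 161.38 million, so u = 11.95/161.38 = 7.40%.
After the first change, employed and labor force both rise by 11.59; unemployed unchanged → E = 161.02, U = 11.95, labor force = 172.97 million.
After the second change, unemployed falls and employed rises by 1.46; labor force unchanged → E = 162.48, U = 10.49, labor force = 172.97 million.
New unemployment rate = 10.49 / 172.97 = 6.06%.
Change = 6.06% − 7.40% = −1.34 percentage points.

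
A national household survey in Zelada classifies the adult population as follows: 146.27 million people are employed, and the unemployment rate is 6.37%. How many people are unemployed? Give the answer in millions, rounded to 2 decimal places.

Let U be the number unemployed. The labor force is E + U, and U/(E+U) = 0.0637.
So U = 0.0637 × 146.27 / (1 − 0.0637) = 9.3174 / 0.9363 ≈ 9.95 million.

About 9.95 million are unemployed.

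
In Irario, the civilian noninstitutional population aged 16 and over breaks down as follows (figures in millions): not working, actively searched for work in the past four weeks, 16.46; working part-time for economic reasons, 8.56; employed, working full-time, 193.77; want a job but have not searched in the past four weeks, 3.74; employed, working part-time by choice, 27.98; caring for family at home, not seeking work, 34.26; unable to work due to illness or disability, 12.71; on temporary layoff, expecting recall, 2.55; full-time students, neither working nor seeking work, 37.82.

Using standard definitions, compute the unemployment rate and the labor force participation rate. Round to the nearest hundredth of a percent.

Employed = 8.56 + 193.77 + 27.98 = 230.31 million (anyone who worked, including part-time for economic reasons, counts as employed).
Unemployed = 16.46 + 2.55 = 19.01 million (jobless and actively searching, or on temporary layoff).
Labor force = 230.31 + 19.01 = 249.32 million.
Not in labor force = 3.74 + 34.26 + 12.71 + 37.82 = 88.53 million (those not working and not actively searching are outside the labor force — including those who want a job but have given up searching).
Civilian working-age population = 249.32 + 88.53 = 337.85 million.
Unemployment rate = 19.01 / 249.32 = 7.62%.
Labor force participation rate = 249.32 / 337.85 = 73.80%.

Unemployment rate ≈ 7.62%; labor force participation rate ≈ 73.80%.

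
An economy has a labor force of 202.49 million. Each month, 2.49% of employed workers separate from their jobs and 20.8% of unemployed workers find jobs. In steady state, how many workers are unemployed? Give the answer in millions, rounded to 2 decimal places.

Steady-state unemployment rate u* = s/(s+f) = 2.49/(2.49+20.8) = 0.106913.
Unemployed = u* × labor force = 0.106913 × 202.49 ≈ 21.65 million.

About 21.65 million are unemployed in steady state.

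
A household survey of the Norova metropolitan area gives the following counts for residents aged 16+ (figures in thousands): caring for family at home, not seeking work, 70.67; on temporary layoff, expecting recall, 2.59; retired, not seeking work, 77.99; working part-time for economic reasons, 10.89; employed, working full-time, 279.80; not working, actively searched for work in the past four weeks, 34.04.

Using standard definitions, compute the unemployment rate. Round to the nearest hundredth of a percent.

Employed = 10.89 + 279.80 = 290.69 thousand (anyone who worked, including part-time for economic reasons, counts as employed).
Unemployed = 2.59 + 34.04 = 36.63 thousand (jobless and actively searching, or on temporary layoff).
Labor force = 290.69 + 36.63 = 327.32 thousand.
Unemployment rate = 36.63 / 327.32 = 11.19%.

Unemployment rate ≈ 11.19%.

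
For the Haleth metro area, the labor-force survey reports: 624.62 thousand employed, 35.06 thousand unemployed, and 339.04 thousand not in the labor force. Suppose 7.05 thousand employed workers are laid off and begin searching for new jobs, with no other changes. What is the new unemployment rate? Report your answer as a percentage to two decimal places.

New unemployment rate ≈ 6.38%.

Initially, labor force = 624.62 + 35.06 = 659.68 thousand, so u = 35.06/659.68 = 5.31%.
After the change, employed falls and unemployed rises by 7.05; labor force unchanged → E = 617.57, U = 42.11, labor force = 659.68 thousand.
New unemployment rate = 42.11 / 659.68 = 6.38%.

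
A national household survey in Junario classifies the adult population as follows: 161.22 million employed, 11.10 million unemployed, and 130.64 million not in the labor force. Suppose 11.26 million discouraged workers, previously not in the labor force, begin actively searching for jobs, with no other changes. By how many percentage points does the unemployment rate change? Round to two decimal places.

Initially, labor force = 161.22 + 11.10 = 172.32 million, so u = 11.10/172.32 = 6.44%.
After the change, unemployed and labor force both rise by 11.26 → E = 161.22, U = 22.36, labor force = 183.58 million.
New unemployment rate = 22.36 / 183.58 = 12.18%.
Change = 12.18% − 6.44% = +5.74 percentage points.

The unemployment rate changes by +5.74 percentage points.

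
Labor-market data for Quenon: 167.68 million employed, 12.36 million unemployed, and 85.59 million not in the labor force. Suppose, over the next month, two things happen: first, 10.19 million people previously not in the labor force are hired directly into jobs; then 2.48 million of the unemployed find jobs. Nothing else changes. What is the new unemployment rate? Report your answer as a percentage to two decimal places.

Initially, labor force = 167.68 + 12.36 = 180.04 million, so u = 12.36/180.04 = 6.87%.
After the first change, employed and labor force both rise by 10.19; unemployed unchanged → E = 177.87, U = 12.36, labor force = 190.23 million.
After the second change, unemployed falls and employed rises by 2.48; labor force unchanged → E = 180.35, U = 9.88, labor force = 190.23 million.
New unemployment rate = 9.88 / 190.23 = 5.19%.

New unemployment rate ≈ 5.19%.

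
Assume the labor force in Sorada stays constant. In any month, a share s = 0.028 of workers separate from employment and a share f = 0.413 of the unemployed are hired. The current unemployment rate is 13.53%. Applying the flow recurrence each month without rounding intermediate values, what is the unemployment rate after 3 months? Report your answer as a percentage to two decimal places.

With a fixed labor force, u_{t+1} = u_t + s·(1−u_t) − f·u_t = u_t·(1−s−f) + s.
Here 1−s−f = 0.559 and s = 0.028.
u_1 = 0.135300 × 0.559 + 0.028 = 0.103633.
u_2 = 0.103633 × 0.559 + 0.028 = 0.085931.
u_3 = 0.085931 × 0.559 + 0.028 = 0.076035.

Unemployment rate after three months ≈ 7.60%.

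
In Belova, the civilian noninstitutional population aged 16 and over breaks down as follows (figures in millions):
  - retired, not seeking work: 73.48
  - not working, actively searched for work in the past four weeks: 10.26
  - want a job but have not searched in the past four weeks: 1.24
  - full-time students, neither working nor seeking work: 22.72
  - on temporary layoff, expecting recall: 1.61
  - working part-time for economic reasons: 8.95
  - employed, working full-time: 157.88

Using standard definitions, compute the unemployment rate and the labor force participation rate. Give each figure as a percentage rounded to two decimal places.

Unemployment rate ≈ 6.64%; labor force participation rate ≈ 64.71%.

Employed = 8.95 + 157.88 = 166.83 million (anyone who worked, including part-time for economic reasons, counts as employed).
Unemployed = 10.26 + 1.61 = 11.87 million (jobless and actively searching, or on temporary layoff).
Labor force = 166.83 + 11.87 = 178.70 million.
Not in labor force = 73.48 + 1.24 + 22.72 = 97.44 million (those not working and not actively searching are outside the labor force — including those who want a job but have given up searching).
Civilian working-age population = 178.70 + 97.44 = 276.14 million.
Unemployment rate = 11.87 / 178.70 = 6.64%.
Labor force participation rate = 178.70 / 276.14 = 64.71%.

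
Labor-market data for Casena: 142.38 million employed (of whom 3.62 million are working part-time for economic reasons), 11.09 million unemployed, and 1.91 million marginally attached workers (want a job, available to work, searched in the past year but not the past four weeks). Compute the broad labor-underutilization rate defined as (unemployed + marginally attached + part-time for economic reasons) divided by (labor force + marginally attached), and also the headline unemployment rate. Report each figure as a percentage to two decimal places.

Broad underutilization rate ≈ 10.70%; headline unemployment rate ≈ 7.23%.

Labor force = 142.38 + 11.09 = 153.47 million.
Numerator = 11.09 + 1.91 + 3.62 = 16.62 million.
Denominator = 153.47 + 1.91 = 155.38 million.
Broad rate = 16.62 / 155.38 = 10.70%.
Headline unemployment rate = 11.09 / 153.47 = 7.23%.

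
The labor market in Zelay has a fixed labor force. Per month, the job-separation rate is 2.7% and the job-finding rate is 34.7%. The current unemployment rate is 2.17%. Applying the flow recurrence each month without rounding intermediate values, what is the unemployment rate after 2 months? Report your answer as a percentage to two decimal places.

With a fixed labor force, u_{t+1} = u_t + s·(1−u_t) − f·u_t = u_t·(1−s−f) + s.
Here 1−s−f = 0.626 and s = 0.027.
u_1 = 0.021700 × 0.626 + 0.027 = 0.040584.
u_2 = 0.040584 × 0.626 + 0.027 = 0.052406.

Unemployment rate after two months ≈ 5.24%.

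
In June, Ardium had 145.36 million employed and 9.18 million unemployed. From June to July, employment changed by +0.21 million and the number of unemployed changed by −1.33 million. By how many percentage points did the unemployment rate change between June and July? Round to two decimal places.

June: labor force = 145.36 + 9.18 = 154.54; u = 9.18/154.54 = 5.94%.
July: labor force = 145.57 + 7.85 = 153.42; u = 7.85/153.42 = 5.12%.
Change = 5.12% − 5.94% = −0.82 pp.

The unemployment rate changed by −0.82 percentage points.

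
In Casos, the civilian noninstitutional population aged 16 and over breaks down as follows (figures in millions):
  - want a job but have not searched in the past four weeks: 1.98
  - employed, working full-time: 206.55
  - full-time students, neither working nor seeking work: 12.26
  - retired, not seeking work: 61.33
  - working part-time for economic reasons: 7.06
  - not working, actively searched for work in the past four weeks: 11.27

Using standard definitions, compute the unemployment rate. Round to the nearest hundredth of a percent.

Employed = 206.55 + 7.06 = 213.61 million (anyone who worked, including part-time for economic reasons, counts as employed).
Unemployed = 11.27 million.
Labor force = 213.61 + 11.27 = 224.88 million.
Unemployment rate = 11.27 / 224.88 = 5.01%.

Unemployment rate ≈ 5.01%.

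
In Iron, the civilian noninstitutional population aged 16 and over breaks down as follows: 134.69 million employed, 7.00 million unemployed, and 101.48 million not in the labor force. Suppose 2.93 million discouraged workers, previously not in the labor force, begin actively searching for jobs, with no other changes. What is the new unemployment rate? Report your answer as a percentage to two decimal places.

Initially, labor force = 134.69 + 7.00 = 141.69 million, so u = 7.00/141.69 = 4.94%.
After the change, unemployed and labor force both rise by 2.93 → E = 134.69, U = 9.93, labor force = 144.62 million.
New unemployment rate = 9.93 / 144.62 = 6.87%.

New unemployment rate ≈ 6.87%.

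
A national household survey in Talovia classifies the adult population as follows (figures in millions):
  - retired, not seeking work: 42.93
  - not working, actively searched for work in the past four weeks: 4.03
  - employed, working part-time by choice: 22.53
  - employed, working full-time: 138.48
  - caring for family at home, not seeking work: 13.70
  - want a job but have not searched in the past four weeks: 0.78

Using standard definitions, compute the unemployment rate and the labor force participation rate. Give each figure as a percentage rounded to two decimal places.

Unemployment rate ≈ 2.44%; labor force participation rate ≈ 74.19%.

Employed = 22.53 + 138.48 = 161.01 million.
Unemployed = 4.03 million.
Labor force = 161.01 + 4.03 = 165.04 million.
Not in labor force = 42.93 + 13.70 + 0.78 = 57.41 million (those not working and not actively searching are outside the labor force — including those who want a job but have given up searching).
Civilian working-age population = 165.04 + 57.41 = 222.45 million.
Unemployment rate = 4.03 / 165.04 = 2.44%.
Labor force participation rate = 165.04 / 222.45 = 74.19%.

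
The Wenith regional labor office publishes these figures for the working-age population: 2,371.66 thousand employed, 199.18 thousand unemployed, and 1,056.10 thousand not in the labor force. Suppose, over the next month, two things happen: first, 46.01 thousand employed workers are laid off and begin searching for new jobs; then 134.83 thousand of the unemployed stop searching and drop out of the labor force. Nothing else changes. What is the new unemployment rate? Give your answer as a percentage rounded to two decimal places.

Initially, labor force = 2,371.66 + 199.18 = 2,570.84 thousand, so u = 199.18/2,570.84 = 7.75%.
After the first change, employed falls and unemployed rises by 46.01; labor force unchanged → E = 2,325.65, U = 245.19, labor force = 2,570.84 thousand.
After the second change, unemployed and labor force both fall by 134.83 → E = 2,325.65, U = 110.36, labor force = 2,436.01 thousand.
New unemployment rate = 110.36 / 2,436.01 = 4.53%.

New unemployment rate ≈ 4.53%.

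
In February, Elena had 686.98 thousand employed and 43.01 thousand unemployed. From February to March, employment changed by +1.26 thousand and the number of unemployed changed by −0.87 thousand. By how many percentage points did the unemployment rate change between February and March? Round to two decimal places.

The unemployment rate changed by −0.12 percentage points.

February: labor force = 686.98 + 43.01 = 729.99; u = 43.01/729.99 = 5.89%.
March: labor force = 688.24 + 42.14 = 730.38; u = 42.14/730.38 = 5.77%.
Change = 5.77% − 5.89% = −0.12 pp.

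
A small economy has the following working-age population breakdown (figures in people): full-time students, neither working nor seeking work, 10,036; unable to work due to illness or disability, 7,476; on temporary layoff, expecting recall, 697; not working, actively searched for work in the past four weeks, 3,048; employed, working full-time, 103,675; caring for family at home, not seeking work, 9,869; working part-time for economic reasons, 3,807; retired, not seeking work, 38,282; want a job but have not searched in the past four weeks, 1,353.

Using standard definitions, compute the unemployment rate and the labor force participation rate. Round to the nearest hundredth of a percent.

Unemployment rate ≈ 3.37%; labor force participation rate ≈ 62.40%.

Employed = 103,675 + 3,807 = 107,482 (anyone who worked, including part-time for economic reasons, counts as employed).
Unemployed = 697 + 3,048 = 3,745 (jobless and actively searching, or on temporary layoff).
Labor force = 107,482 + 3,745 = 111,227.
Not in labor force = 10,036 + 7,476 + 9,869 + 38,282 + 1,353 = 67,016 (those not working and not actively searching are outside the labor force — including those who want a job but have given up searching).
Civilian working-age population = 111,227 + 67,016 = 178,243.
Unemployment rate = 3,745 / 111,227 = 3.37%.
Labor force participation rate = 111,227 / 178,243 = 62.40%.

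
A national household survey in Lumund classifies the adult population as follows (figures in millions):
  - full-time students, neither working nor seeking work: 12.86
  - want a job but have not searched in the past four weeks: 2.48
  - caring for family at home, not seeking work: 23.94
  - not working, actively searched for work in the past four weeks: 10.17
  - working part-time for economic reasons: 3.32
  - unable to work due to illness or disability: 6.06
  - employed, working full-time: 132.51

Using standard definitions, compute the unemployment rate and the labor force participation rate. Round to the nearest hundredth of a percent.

Employed = 3.32 + 132.51 = 135.83 million (anyone who worked, including part-time for economic reasons, counts as employed).
Unemployed = 10.17 million.
Labor force = 135.83 + 10.17 = 146.00 million.
Not in labor force = 12.86 + 2.48 + 23.94 + 6.06 = 45.34 million (those not working and not actively searching are outside the labor force — including those who want a job but have given up searching).
Civilian working-age population = 146.00 + 45.34 = 191.34 million.
Unemployment rate = 10.17 / 146.00 = 6.97%.
Labor force participation rate = 146.00 / 191.34 = 76.30%.

Unemployment rate ≈ 6.97%; labor force participation rate ≈ 76.30%.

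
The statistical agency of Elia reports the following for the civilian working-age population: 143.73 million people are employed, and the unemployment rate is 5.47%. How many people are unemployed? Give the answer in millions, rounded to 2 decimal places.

Let U be the number unemployed. The labor force is E + U, and U/(E+U) = 0.0547.
So U = 0.0547 × 143.73 / (1 − 0.0547) = 7.8620 / 0.9453 ≈ 8.32 million.

About 8.32 million are unemployed.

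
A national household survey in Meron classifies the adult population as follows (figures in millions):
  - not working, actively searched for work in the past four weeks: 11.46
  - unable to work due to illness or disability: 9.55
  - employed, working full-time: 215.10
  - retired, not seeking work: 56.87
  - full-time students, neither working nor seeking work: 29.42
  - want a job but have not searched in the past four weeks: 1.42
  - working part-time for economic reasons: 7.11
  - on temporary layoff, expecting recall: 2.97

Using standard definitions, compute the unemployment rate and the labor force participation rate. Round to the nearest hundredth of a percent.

Unemployment rate ≈ 6.10%; labor force participation rate ≈ 70.87%.

Employed = 215.10 + 7.11 = 222.21 million (anyone who worked, including part-time for economic reasons, counts as employed).
Unemployed = 11.46 + 2.97 = 14.43 million (jobless and actively searching, or on temporary layoff).
Labor force = 222.21 + 14.43 = 236.64 million.
Not in labor force = 9.55 + 56.87 + 29.42 + 1.42 = 97.26 million (those not working and not actively searching are outside the labor force — including those who want a job but have given up searching).
Civilian working-age population = 236.64 + 97.26 = 333.90 million.
Unemployment rate = 14.43 / 236.64 = 6.10%.
Labor force participation rate = 236.64 / 333.90 = 70.87%.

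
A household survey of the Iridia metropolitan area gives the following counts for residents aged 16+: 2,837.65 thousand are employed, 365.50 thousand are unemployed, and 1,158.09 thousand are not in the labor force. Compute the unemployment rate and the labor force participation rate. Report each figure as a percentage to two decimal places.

Labor force = employed + unemployed = 2,837.65 + 365.50 = 3,203.15 thousand.
Working-age population = 3,203.15 + 1,158.09 = 4,361.24 thousand.
Unemployment rate = 365.50 / 3,203.15 = 11.41%.
Labor force participation rate = 3,203.15 / 4,361.24 = 73.45%.

Unemployment rate ≈ 11.41%; labor force participation rate ≈ 73.45%.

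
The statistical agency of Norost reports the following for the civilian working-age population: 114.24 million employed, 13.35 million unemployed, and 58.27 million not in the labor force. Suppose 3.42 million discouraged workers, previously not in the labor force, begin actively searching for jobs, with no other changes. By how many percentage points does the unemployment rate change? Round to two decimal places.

The unemployment rate changes by +2.34 percentage points.

Initially, labor force = 114.24 + 13.35 = 127.59 million, so u = 13.35/127.59 = 10.46%.
After the change, unemployed and labor force both rise by 3.42 → E = 114.24, U = 16.77, labor force = 131.01 million.
New unemployment rate = 16.77 / 131.01 = 12.80%.
Change = 12.80% − 10.46% = +2.34 percentage points.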